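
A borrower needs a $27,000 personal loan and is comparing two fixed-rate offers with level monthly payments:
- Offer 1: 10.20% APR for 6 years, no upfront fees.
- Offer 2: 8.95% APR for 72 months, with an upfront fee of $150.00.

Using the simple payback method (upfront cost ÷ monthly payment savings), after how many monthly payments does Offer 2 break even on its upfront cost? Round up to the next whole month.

Offer 1: monthly rate = 10.2%/12 = 0.0085000; payment = 27,000 × 0.0085000 / (1 − (1+0.0085000)^−72) = $502.93.
Offer 2: at 8.95% the monthly rate is 0.0074583, so the payment is 27,000 × 0.0074583 / (1 − 1.0074583^−72) = $486.02.
Monthly savings = $502.93 − $486.02 = $16.91.
Break-even = $150.00 / $16.91 = 8.87 → 9 months.

9 months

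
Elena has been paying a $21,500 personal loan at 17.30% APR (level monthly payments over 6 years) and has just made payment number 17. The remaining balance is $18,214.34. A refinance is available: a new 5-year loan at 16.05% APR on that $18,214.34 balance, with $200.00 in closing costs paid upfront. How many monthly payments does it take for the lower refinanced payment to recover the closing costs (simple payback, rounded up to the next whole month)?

Current payment = 21,500 × 17.3%/12 / (1 − (1+0.0144167)^−72) = $481.90.
Refinanced payment = 18,214.34 × 0.0133750 / (1 − (1+0.0133750)^−60) = $443.42.
Monthly savings = $481.90 − $443.42 = $38.48.
Break-even = $200.00 / $38.48 = 5.20 → 6 months.

6 months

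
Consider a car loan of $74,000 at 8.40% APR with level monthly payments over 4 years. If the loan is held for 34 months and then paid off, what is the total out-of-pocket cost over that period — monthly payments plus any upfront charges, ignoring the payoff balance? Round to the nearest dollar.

Monthly rate = 8.4%/12 = 0.0070000; payment = 74,000 × 0.0070000 / (1 − (1+0.0070000)^−48) = $1,820.48.
Total outlay = 34 × $1,820.48 = $61,896.32.

$61,896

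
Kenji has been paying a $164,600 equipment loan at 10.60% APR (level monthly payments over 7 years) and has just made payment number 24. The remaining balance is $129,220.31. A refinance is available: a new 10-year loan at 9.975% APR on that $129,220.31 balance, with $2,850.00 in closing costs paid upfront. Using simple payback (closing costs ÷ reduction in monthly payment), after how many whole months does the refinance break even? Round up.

3 months

Current payment = 164,600 × 10.6%/12 / (1 − (1+0.0088333)^−84) = $2,783.85.
Refinanced payment = 129,220.31 × 0.0083125 / (1 − (1+0.0083125)^−120) = $1,705.87.
Monthly savings = $2,783.85 − $1,705.87 = $1,077.98.
Break-even = $2,850.00 / $1,077.98 = 2.64 → 3 months.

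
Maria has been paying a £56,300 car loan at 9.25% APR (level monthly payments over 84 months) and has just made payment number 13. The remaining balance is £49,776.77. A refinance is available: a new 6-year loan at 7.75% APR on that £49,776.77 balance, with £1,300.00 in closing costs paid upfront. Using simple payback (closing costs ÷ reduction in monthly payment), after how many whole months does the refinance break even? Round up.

Current payment = 56,300 × 9.25%/12 / (1 − (1+0.0077083)^−84) = £912.97.
Refinanced payment = 49,776.77 × 0.0064583 / (1 − (1+0.0064583)^−72) = £866.68.
Monthly savings = £912.97 − £866.68 = £46.29.
Break-even = £1,300.00 / £46.29 = 28.08 → 29 months.

29 months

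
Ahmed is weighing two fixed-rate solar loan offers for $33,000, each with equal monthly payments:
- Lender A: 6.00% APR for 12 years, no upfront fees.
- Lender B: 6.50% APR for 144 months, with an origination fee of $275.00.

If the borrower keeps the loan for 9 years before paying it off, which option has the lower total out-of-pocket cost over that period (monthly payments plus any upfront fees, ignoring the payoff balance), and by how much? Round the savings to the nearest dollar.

Lender A: at 6.00% the monthly rate is 0.0050000, so the payment is 33,000 × 0.0050000 / (1 − 1.0050000^−144) = $322.03.
Lender B: monthly rate = 6.5%/12 = 0.0054167; payment = 33,000 × 0.0054167 / (1 − (1+0.0054167)^−144) = $330.63.
Over 108 months: Lender A costs 108 × $322.03 = $34,779.24; Lender B costs 108 × $330.63 + $275.00 = $35,983.04.
Lender A is cheaper by $35,983.04 − $34,779.24 = $1,203.80.

Lender A by $1,204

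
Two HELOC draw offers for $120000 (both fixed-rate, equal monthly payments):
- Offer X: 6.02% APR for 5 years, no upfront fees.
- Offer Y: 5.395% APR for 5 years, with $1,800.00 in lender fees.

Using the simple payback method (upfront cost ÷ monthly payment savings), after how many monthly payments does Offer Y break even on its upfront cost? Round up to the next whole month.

52 months

Offer X: at 6.02% the monthly rate is 0.0050167, so the payment is 120,000 × 0.0050167 / (1 − 1.0050167^−60) = $2,321.05.
Offer Y: at 5.395% the monthly rate is 0.0044958, so the payment is 120,000 × 0.0044958 / (1 − 1.0044958^−60) = $2,286.33.
Monthly savings = $2,321.05 − $2,286.33 = $34.72.
Break-even = $1,800.00 / $34.72 = 51.84 → 52 months.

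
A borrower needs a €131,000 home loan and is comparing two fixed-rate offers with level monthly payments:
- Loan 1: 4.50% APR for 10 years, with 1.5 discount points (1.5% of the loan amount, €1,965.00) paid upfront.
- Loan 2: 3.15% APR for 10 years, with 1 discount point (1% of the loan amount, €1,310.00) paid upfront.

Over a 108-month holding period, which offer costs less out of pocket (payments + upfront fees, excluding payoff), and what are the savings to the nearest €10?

Loan 2 by €9,690

Loan 1: monthly rate = 4.5%/12 = 0.0037500; payment = 131,000 × 0.0037500 / (1 − (1+0.0037500)^−120) = €1,357.66.
Loan 2: at 3.15% the monthly rate is 0.0026250, so the payment is 131,000 × 0.0026250 / (1 − 1.0026250^−120) = €1,274.04.
Over 108 months: Loan 1 costs 108 × €1,357.66 + €1,965.00 = €148,592.28; Loan 2 costs 108 × €1,274.04 + €1,310.00 = €138,906.32.
Loan 2 is cheaper by €148,592.28 − €138,906.32 = €9,685.96.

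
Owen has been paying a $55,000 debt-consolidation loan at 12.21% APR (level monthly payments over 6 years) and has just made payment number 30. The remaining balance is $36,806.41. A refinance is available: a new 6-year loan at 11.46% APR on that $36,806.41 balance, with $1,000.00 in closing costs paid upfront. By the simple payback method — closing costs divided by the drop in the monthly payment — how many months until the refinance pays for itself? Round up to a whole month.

Current payment = 55,000 × 12.21%/12 / (1 − (1+0.0101750)^−72) = $1,081.28.
Refinanced payment = 36,806.41 × 0.0095500 / (1 − (1+0.0095500)^−72) = $709.28.
Monthly savings = $1,081.28 − $709.28 = $372.00.
Break-even = $1,000.00 / $372.00 = 2.69 → 3 months.

3 months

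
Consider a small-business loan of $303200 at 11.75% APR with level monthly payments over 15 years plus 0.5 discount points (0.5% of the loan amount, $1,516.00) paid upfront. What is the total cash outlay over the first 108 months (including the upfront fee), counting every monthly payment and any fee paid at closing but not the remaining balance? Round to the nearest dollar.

$389,267

At 11.75% the monthly rate is 0.0097917, so the payment is 303,200 × 0.0097917 / (1 − 1.0097917^−180) = $3,590.29.
Total outlay = 108 × $3,590.29 + $1,516.00 = $389,267.32.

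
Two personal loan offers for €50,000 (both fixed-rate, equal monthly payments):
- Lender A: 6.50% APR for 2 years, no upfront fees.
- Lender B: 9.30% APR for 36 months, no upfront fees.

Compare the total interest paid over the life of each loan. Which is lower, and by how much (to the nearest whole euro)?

Lender A: at 6.50% the monthly rate is 0.0054167, so the payment is 50,000 × 0.0054167 / (1 − 1.0054167^−24) = €2,227.31.
Total interest on Lender A = 24 × €2,227.31 − €50,000 = €3,455.44.
Lender B: at 9.30% the monthly rate is 0.0077500, so the payment is 50,000 × 0.0077500 / (1 − 1.0077500^−36) = €1,596.98.
Total interest on Lender B = 36 × €1,596.98 − €50,000 = €7,491.28.
Lender A is lower by €4,035.84.

Lender A by €4,036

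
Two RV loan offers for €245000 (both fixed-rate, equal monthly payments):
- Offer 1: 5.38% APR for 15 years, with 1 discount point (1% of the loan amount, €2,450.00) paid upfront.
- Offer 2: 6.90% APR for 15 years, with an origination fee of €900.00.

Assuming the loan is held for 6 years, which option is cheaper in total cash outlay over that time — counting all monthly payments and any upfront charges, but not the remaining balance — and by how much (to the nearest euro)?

Offer 1: at 5.38% the monthly rate is 0.0044833, so the payment is 245,000 × 0.0044833 / (1 − 1.0044833^−180) = €1,986.29.
Offer 2: monthly rate = 6.9%/12 = 0.0057500; payment = 245,000 × 0.0057500 / (1 − (1+0.0057500)^−180) = €2,188.45.
Over 72 months: Offer 1 costs 72 × €1,986.29 + €2,450.00 = €145,462.88; Offer 2 costs 72 × €2,188.45 + €900.00 = €158,468.40.
Offer 1 is cheaper by €158,468.40 − €145,462.88 = €13,005.52.

Offer 1 by €13,006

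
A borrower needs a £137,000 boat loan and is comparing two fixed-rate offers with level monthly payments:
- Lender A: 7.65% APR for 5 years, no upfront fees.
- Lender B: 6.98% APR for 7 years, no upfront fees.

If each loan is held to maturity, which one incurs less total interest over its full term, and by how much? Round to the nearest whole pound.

Lender A by £8,276

Lender A: at 7.65% the monthly rate is 0.0063750, so the payment is 137,000 × 0.0063750 / (1 − 1.0063750^−60) = £2,754.97.
Total interest on Lender A = 60 × £2,754.97 − £137,000 = £28,298.20.
Lender B: monthly rate = 6.98%/12 = 0.0058167; payment = 137,000 × 0.0058167 / (1 − (1+0.0058167)^−84) = £2,066.36.
Total interest on Lender B = 84 × £2,066.36 − £137,000 = £36,574.24.
Lender A is lower by £8,276.04.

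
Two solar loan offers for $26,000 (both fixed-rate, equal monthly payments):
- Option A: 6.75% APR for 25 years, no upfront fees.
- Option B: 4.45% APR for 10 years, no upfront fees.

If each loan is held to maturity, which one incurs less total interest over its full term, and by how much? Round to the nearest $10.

Option B by $21,630

Option A: monthly rate = 6.75%/12 = 0.0056250; payment = 26,000 × 0.0056250 / (1 − (1+0.0056250)^−300) = $179.64.
Total interest on Option A = 300 × $179.64 − $26,000 = $27,892.00.
Option B: monthly rate = 4.45%/12 = 0.0037083; payment = 26,000 × 0.0037083 / (1 − (1+0.0037083)^−120) = $268.83.
Total interest on Option B = 120 × $268.83 − $26,000 = $6,259.60.
Option B is lower by $21,632.40.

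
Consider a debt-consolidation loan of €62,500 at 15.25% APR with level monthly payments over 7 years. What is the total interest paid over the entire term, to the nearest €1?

At 15.25% the monthly rate is 0.0127083, so the payment is 62,500 × 0.0127083 / (1 − 1.0127083^−84) = €1,214.83.
Total paid = 84 × €1,214.83 = €102,045.72; interest = €102,045.72 − €62,500 = €39,545.72.

€39,546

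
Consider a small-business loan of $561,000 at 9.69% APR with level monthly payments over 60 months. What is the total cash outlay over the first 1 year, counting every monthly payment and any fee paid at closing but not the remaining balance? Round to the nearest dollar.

$142,010

At 9.69% the monthly rate is 0.0080750, so the payment is 561,000 × 0.0080750 / (1 − 1.0080750^−60) = $11,834.20.
Total outlay = 12 × $11,834.20 = $142,010.40.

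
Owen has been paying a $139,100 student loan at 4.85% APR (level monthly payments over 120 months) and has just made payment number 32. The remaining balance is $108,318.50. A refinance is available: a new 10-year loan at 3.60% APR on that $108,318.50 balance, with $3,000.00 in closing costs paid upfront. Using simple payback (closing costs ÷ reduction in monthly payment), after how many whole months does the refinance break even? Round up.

8 months

Current payment = 139,100 × 4.85%/12 / (1 − (1+0.0040417)^−120) = $1,465.19.
Refinanced payment = 108,318.50 × 0.0030000 / (1 − (1+0.0030000)^−120) = $1,076.20.
Monthly savings = $1,465.19 − $1,076.20 = $388.99.
Break-even = $3,000.00 / $388.99 = 7.71 → 8 months.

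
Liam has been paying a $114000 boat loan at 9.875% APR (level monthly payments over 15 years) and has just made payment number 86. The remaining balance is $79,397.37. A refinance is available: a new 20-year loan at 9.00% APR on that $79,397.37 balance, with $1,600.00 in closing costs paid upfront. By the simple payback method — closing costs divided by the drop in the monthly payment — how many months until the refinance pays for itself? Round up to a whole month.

4 months

Current payment = 114,000 × 9.875%/12 / (1 − (1+0.0082292)^−180) = $1,216.35.
Refinanced payment = 79,397.37 × 0.0075000 / (1 − (1+0.0075000)^−240) = $714.36.
Monthly savings = $1,216.35 − $714.36 = $501.99.
Break-even = $1,600.00 / $501.99 = 3.19 → 4 months.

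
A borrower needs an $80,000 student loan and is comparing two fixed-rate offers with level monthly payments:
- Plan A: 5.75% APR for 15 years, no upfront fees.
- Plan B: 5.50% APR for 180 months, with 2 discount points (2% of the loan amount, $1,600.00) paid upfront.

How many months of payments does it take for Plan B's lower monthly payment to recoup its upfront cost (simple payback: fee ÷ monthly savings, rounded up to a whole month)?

Plan A: at 5.75% the monthly rate is 0.0047917, so the payment is 80,000 × 0.0047917 / (1 − 1.0047917^−180) = $664.33.
Plan B: at 5.50% the monthly rate is 0.0045833, so the payment is 80,000 × 0.0045833 / (1 − 1.0045833^−180) = $653.67.
Monthly savings = $664.33 − $653.67 = $10.66.
Break-even = $1,600.00 / $10.66 = 150.09 → 151 months.

151 months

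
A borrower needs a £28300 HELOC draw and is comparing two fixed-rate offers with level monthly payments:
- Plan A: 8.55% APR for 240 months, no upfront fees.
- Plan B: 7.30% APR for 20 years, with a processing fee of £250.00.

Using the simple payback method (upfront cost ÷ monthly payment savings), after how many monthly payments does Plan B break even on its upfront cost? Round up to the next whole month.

Plan A: at 8.55% the monthly rate is 0.0071250, so the payment is 28,300 × 0.0071250 / (1 − 1.0071250^−240) = £246.49.
Plan B: monthly rate = 7.3%/12 = 0.0060833; payment = 28,300 × 0.0060833 / (1 − (1+0.0060833)^−240) = £224.53.
Monthly savings = £246.49 − £224.53 = £21.96.
Break-even = £250.00 / £21.96 = 11.38 → 12 months.

12 months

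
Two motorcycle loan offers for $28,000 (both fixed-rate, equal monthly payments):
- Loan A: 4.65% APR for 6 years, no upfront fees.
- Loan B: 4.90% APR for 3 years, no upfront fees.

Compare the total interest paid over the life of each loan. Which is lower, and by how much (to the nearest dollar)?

Loan B by $1,976

Loan A: at 4.65% the monthly rate is 0.0038750, so the payment is 28,000 × 0.0038750 / (1 − 1.0038750^−72) = $446.41.
Total interest on Loan A = 72 × $446.41 − $28,000 = $4,141.52.
Loan B: monthly rate = 4.9%/12 = 0.0040833; payment = 28,000 × 0.0040833 / (1 − (1+0.0040833)^−36) = $837.93.
Total interest on Loan B = 36 × $837.93 − $28,000 = $2,165.48.
Loan B is lower by $1,976.04.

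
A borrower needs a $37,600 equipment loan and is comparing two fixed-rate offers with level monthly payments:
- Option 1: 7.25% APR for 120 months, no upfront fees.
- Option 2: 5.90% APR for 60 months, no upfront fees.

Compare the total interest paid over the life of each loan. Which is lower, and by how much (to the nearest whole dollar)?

Option 2 by $9,461

Option 1: monthly rate = 7.25%/12 = 0.0060417; payment = 37,600 × 0.0060417 / (1 − (1+0.0060417)^−120) = $441.43.
Total interest on Option 1 = 120 × $441.43 − $37,600 = $15,371.60.
Option 2: monthly rate = 5.9%/12 = 0.0049167; payment = 37,600 × 0.0049167 / (1 − (1+0.0049167)^−60) = $725.17.
Total interest on Option 2 = 60 × $725.17 − $37,600 = $5,910.20.
Option 2 is lower by $9,461.40.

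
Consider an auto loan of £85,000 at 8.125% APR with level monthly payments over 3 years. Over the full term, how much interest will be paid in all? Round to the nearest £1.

£11,066

Monthly rate = 8.125%/12 = 0.0067708; payment = 85,000 × 0.0067708 / (1 − (1+0.0067708)^−36) = £2,668.50.
Total paid = 36 × £2,668.50 = £96,066.00; interest = £96,066.00 − £85,000 = £11,066.00.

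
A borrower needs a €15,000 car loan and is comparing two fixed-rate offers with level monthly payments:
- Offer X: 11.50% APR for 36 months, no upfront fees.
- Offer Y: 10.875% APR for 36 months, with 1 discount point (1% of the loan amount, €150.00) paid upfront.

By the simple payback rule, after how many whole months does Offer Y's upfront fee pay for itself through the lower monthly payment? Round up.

34 months

Offer X: monthly rate = 11.5%/12 = 0.0095833; payment = 15,000 × 0.0095833 / (1 − (1+0.0095833)^−36) = €494.64.
Offer Y: monthly rate = 10.875%/12 = 0.0090625; payment = 15,000 × 0.0090625 / (1 − (1+0.0090625)^−36) = €490.19.
Monthly savings = €494.64 − €490.19 = €4.45.
Break-even = €150.00 / €4.45 = 33.71 → 34 months.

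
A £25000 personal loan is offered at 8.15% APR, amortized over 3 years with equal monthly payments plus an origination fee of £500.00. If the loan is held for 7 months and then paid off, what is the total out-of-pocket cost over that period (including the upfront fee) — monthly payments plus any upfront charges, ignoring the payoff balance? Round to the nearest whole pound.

£5,996

Monthly rate = 8.15%/12 = 0.0067917; payment = 25,000 × 0.0067917 / (1 − (1+0.0067917)^−36) = £785.14.
Total outlay = 7 × £785.14 + £500.00 = £5,995.98.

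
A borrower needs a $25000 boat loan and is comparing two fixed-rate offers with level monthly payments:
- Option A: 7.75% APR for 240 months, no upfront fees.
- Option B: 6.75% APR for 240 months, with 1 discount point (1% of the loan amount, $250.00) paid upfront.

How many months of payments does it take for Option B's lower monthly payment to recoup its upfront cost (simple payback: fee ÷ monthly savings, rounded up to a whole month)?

17 months

Option A: monthly rate = 7.75%/12 = 0.0064583; payment = 25,000 × 0.0064583 / (1 − (1+0.0064583)^−240) = $205.24.
Option B: at 6.75% the monthly rate is 0.0056250, so the payment is 25,000 × 0.0056250 / (1 − 1.0056250^−240) = $190.09.
Monthly savings = $205.24 − $190.09 = $15.15.
Break-even = $250.00 / $15.15 = 16.50 → 17 months.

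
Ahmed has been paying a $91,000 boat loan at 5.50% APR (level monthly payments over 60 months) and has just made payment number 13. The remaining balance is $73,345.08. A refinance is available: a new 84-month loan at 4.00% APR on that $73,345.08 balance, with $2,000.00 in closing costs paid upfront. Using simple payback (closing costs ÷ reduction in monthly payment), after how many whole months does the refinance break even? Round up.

3 months

Current payment = 91,000 × 5.5%/12 / (1 − (1+0.0045833)^−60) = $1,738.21.
Refinanced payment = 73,345.08 × 0.0033333 / (1 − (1+0.0033333)^−84) = $1,002.54.
Monthly savings = $1,738.21 − $1,002.54 = $735.67.
Break-even = $2,000.00 / $735.67 = 2.72 → 3 months.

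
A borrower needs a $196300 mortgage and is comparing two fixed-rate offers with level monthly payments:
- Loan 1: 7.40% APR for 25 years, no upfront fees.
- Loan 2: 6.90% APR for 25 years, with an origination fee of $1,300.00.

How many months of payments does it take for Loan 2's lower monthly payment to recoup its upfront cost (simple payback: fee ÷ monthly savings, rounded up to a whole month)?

21 months

Loan 1: at 7.40% the monthly rate is 0.0061667, so the payment is 196,300 × 0.0061667 / (1 − 1.0061667^−300) = $1,437.90.
Loan 2: monthly rate = 6.9%/12 = 0.0057500; payment = 196,300 × 0.0057500 / (1 − (1+0.0057500)^−300) = $1,374.91.
Monthly savings = $1,437.90 − $1,374.91 = $62.99.
Break-even = $1,300.00 / $62.99 = 20.64 → 21 months.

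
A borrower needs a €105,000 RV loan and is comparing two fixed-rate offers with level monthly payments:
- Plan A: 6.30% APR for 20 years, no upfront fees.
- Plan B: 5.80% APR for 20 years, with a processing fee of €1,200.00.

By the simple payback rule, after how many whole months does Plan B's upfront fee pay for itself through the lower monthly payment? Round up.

40 months

Plan A: monthly rate = 6.3%/12 = 0.0052500; payment = 105,000 × 0.0052500 / (1 − (1+0.0052500)^−240) = €770.54.
Plan B: monthly rate = 5.8%/12 = 0.0048333; payment = 105,000 × 0.0048333 / (1 − (1+0.0048333)^−240) = €740.19.
Monthly savings = €770.54 − €740.19 = €30.35.
Break-even = €1,200.00 / €30.35 = 39.54 → 40 months.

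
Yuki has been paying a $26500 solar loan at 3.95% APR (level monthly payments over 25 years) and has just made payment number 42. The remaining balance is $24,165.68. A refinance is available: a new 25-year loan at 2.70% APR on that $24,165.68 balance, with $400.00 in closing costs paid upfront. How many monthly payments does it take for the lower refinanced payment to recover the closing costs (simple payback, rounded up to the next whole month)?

Current payment = 26,500 × 3.95%/12 / (1 − (1+0.0032917)^−300) = $139.15.
Refinanced payment = 24,165.68 × 0.0022500 / (1 − (1+0.0022500)^−300) = $110.86.
Monthly savings = $139.15 − $110.86 = $28.29.
Break-even = $400.00 / $28.29 = 14.14 → 15 months.

15 months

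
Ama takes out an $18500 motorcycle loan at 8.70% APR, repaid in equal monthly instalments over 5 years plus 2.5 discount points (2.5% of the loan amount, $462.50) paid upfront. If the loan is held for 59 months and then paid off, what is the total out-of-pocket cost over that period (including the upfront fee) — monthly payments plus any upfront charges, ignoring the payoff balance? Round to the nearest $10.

$22,960

At 8.70% the monthly rate is 0.0072500, so the payment is 18,500 × 0.0072500 / (1 − 1.0072500^−60) = $381.34.
Total outlay = 59 × $381.34 + $462.50 = $22,961.56.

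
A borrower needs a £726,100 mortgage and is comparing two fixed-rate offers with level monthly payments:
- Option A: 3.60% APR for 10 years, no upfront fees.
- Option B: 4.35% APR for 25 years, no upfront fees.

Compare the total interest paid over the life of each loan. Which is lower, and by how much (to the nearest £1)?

Option A by £326,599

Option A: monthly rate = 3.6%/12 = 0.0030000; payment = 726,100 × 0.0030000 / (1 − (1+0.0030000)^−120) = £7,214.17.
Total interest on Option A = 120 × £7,214.17 − £726,100 = £139,600.40.
Option B: monthly rate = 4.35%/12 = 0.0036250; payment = 726,100 × 0.0036250 / (1 − (1+0.0036250)^−300) = £3,974.33.
Total interest on Option B = 300 × £3,974.33 − £726,100 = £466,199.00.
Option A is lower by £326,598.60.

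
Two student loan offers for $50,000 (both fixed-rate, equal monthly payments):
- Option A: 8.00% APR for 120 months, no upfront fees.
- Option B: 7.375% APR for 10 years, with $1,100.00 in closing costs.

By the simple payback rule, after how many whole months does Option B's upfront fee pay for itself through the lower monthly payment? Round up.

68 months

Option A: at 8.00% the monthly rate is 0.0066667, so the payment is 50,000 × 0.0066667 / (1 − 1.0066667^−120) = $606.64.
Option B: monthly rate = 7.375%/12 = 0.0061458; payment = 50,000 × 0.0061458 / (1 − (1+0.0061458)^−120) = $590.25.
Monthly savings = $606.64 − $590.25 = $16.39.
Break-even = $1,100.00 / $16.39 = 67.11 → 68 months.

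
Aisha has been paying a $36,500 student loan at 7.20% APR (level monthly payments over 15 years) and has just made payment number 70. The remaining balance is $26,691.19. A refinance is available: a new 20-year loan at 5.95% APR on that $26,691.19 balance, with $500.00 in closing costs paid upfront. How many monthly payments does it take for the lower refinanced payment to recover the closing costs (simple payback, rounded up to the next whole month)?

Current payment = 36,500 × 7.2%/12 / (1 − (1+0.0060000)^−180) = $332.17.
Refinanced payment = 26,691.19 × 0.0049583 / (1 − (1+0.0049583)^−240) = $190.45.
Monthly savings = $332.17 − $190.45 = $141.72.
Break-even = $500.00 / $141.72 = 3.53 → 4 months.

4 months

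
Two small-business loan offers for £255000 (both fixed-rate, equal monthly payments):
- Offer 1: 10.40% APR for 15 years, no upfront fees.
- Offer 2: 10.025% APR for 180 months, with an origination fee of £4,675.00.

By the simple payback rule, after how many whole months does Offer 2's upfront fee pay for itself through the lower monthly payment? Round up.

Offer 1: monthly rate = 10.4%/12 = 0.0086667; payment = 255,000 × 0.0086667 / (1 − (1+0.0086667)^−180) = £2,802.98.
Offer 2: monthly rate = 10.025%/12 = 0.0083542; payment = 255,000 × 0.0083542 / (1 − (1+0.0083542)^−180) = £2,744.14.
Monthly savings = £2,802.98 − £2,744.14 = £58.84.
Break-even = £4,675.00 / £58.84 = 79.45 → 80 months.

80 months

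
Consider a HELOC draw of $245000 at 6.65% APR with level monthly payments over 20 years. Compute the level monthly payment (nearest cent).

$1,848.35

Monthly rate = 6.65%/12 = 0.0055417; payment = 245,000 × 0.0055417 / (1 − (1+0.0055417)^−240) = $1,848.35.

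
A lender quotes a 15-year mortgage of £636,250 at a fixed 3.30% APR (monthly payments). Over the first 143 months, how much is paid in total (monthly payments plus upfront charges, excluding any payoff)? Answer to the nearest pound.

£641,528

Monthly rate = 3.3%/12 = 0.0027500; payment = 636,250 × 0.0027500 / (1 − (1+0.0027500)^−180) = £4,486.21.
Total outlay = 143 × £4,486.21 = £641,528.03.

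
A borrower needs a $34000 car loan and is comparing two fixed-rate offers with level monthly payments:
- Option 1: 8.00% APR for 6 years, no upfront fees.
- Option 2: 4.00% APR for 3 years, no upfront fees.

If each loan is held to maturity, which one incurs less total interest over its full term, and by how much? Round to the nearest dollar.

Option 2 by $6,784

Option 1: monthly rate = 8%/12 = 0.0066667; payment = 34,000 × 0.0066667 / (1 − (1+0.0066667)^−72) = $596.13.
Total interest on Option 1 = 72 × $596.13 − $34,000 = $8,921.36.
Option 2: at 4.00% the monthly rate is 0.0033333, so the payment is 34,000 × 0.0033333 / (1 − 1.0033333^−36) = $1,003.82.
Total interest on Option 2 = 36 × $1,003.82 − $34,000 = $2,137.52.
Option 2 is lower by $6,783.84.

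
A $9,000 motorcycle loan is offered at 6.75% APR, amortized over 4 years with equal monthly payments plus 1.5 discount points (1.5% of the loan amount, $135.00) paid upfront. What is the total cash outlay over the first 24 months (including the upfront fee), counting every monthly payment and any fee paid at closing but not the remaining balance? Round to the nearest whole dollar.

$5,282

At 6.75% the monthly rate is 0.0056250, so the payment is 9,000 × 0.0056250 / (1 − 1.0056250^−48) = $214.47.
Total outlay = 24 × $214.47 + $135.00 = $5,282.28.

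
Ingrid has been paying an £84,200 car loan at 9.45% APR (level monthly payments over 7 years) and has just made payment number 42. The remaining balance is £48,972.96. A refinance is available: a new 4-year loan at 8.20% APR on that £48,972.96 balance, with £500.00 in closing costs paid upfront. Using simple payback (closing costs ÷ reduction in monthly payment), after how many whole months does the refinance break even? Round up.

Current payment = 84,200 × 9.45%/12 / (1 − (1+0.0078750)^−84) = £1,374.01.
Refinanced payment = 48,972.96 × 0.0068333 / (1 − (1+0.0068333)^−48) = £1,200.18.
Monthly savings = £1,374.01 − £1,200.18 = £173.83.
Break-even = £500.00 / £173.83 = 2.88 → 3 months.

3 months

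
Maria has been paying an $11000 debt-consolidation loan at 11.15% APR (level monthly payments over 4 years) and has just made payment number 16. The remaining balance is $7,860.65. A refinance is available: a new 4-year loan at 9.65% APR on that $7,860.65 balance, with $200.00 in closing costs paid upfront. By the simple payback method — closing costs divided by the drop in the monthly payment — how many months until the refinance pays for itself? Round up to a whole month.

Current payment = 11,000 × 11.15%/12 / (1 − (1+0.0092917)^−48) = $285.10.
Refinanced payment = 7,860.65 × 0.0080417 / (1 − (1+0.0080417)^−48) = $198.05.
Monthly savings = $285.10 − $198.05 = $87.05.
Break-even = $200.00 / $87.05 = 2.30 → 3 months.

3 months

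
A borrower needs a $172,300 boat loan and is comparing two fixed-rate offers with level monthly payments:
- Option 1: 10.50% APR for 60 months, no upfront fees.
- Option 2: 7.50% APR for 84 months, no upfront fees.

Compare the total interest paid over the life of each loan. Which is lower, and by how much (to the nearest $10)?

Option 1: monthly rate = 10.5%/12 = 0.0087500; payment = 172,300 × 0.0087500 / (1 − (1+0.0087500)^−60) = $3,703.40.
Total interest on Option 1 = 60 × $3,703.40 − $172,300 = $49,904.00.
Option 2: monthly rate = 7.5%/12 = 0.0062500; payment = 172,300 × 0.0062500 / (1 − (1+0.0062500)^−84) = $2,642.78.
Total interest on Option 2 = 84 × $2,642.78 − $172,300 = $49,693.52.
Option 2 is lower by $210.48.

Option 2 by $210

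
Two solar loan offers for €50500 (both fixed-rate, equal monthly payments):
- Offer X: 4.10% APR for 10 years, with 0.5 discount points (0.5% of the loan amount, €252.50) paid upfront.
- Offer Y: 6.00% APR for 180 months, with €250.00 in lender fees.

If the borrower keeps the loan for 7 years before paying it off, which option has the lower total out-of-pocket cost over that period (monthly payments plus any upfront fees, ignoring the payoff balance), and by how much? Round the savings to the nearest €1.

Offer Y by €7,356

Offer X: monthly rate = 4.1%/12 = 0.0034167; payment = 50,500 × 0.0034167 / (1 − (1+0.0034167)^−120) = €513.69.
Offer Y: at 6.00% the monthly rate is 0.0050000, so the payment is 50,500 × 0.0050000 / (1 − 1.0050000^−180) = €426.15.
Over 84 months: Offer X costs 84 × €513.69 + €252.50 = €43,402.46; Offer Y costs 84 × €426.15 + €250.00 = €36,046.60.
Offer Y is cheaper by €43,402.46 − €36,046.60 = €7,355.86.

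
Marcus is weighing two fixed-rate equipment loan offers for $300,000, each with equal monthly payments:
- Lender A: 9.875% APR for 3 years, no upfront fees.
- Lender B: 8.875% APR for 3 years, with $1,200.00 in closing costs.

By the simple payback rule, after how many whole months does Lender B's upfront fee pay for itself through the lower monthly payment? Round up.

Lender A: at 9.875% the monthly rate is 0.0082292, so the payment is 300,000 × 0.0082292 / (1 − 1.0082292^−36) = $9,662.56.
Lender B: monthly rate = 8.875%/12 = 0.0073958; payment = 300,000 × 0.0073958 / (1 − (1+0.0073958)^−36) = $9,522.48.
Monthly savings = $9,662.56 − $9,522.48 = $140.08.
Break-even = $1,200.00 / $140.08 = 8.57 → 9 months.

9 months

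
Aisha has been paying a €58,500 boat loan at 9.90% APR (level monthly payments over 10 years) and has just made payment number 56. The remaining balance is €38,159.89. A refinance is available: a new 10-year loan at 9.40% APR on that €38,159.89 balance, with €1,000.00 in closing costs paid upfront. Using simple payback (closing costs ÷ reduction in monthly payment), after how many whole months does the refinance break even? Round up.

4 months

Current payment = 58,500 × 9.9%/12 / (1 − (1+0.0082500)^−120) = €769.85.
Refinanced payment = 38,159.89 × 0.0078333 / (1 − (1+0.0078333)^−120) = €491.69.
Monthly savings = €769.85 − €491.69 = €278.16.
Break-even = €1,000.00 / €278.16 = 3.60 → 4 months.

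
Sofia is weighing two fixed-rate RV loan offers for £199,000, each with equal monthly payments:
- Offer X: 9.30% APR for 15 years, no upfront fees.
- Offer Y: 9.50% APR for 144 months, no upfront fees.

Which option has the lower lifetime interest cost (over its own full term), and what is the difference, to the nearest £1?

Offer Y by £35,495

Offer X: monthly rate = 9.3%/12 = 0.0077500; payment = 199,000 × 0.0077500 / (1 − (1+0.0077500)^−180) = £2,054.06.
Total interest on Offer X = 180 × £2,054.06 − £199,000 = £170,730.80.
Offer Y: monthly rate = 9.5%/12 = 0.0079167; payment = 199,000 × 0.0079167 / (1 − (1+0.0079167)^−144) = £2,321.08.
Total interest on Offer Y = 144 × £2,321.08 − £199,000 = £135,235.52.
Offer Y is lower by £35,495.28.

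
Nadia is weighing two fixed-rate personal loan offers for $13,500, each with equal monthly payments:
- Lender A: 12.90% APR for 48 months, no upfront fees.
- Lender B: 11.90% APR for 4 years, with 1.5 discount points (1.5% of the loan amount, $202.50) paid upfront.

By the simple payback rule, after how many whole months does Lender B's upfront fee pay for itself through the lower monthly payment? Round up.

31 months

Lender A: monthly rate = 12.9%/12 = 0.0107500; payment = 13,500 × 0.0107500 / (1 − (1+0.0107500)^−48) = $361.50.
Lender B: at 11.90% the monthly rate is 0.0099167, so the payment is 13,500 × 0.0099167 / (1 − 1.0099167^−48) = $354.84.
Monthly savings = $361.50 − $354.84 = $6.66.
Break-even = $202.50 / $6.66 = 30.41 → 31 months.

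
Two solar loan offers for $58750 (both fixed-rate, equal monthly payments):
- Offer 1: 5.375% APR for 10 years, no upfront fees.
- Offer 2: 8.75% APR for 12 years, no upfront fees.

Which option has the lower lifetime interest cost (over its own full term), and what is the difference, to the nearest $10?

Offer 1: monthly rate = 5.375%/12 = 0.0044792; payment = 58,750 × 0.0044792 / (1 − (1+0.0044792)^−120) = $633.96.
Total interest on Offer 1 = 120 × $633.96 − $58,750 = $17,325.20.
Offer 2: at 8.75% the monthly rate is 0.0072917, so the payment is 58,750 × 0.0072917 / (1 − 1.0072917^−144) = $660.35.
Total interest on Offer 2 = 144 × $660.35 − $58,750 = $36,340.40.
Offer 1 is lower by $19,015.20.

Offer 1 by $19,020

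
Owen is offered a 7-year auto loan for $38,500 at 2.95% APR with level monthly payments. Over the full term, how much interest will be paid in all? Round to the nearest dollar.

$4,159

At 2.95% the monthly rate is 0.0024583, so the payment is 38,500 × 0.0024583 / (1 − 1.0024583^−84) = $507.84.
Total paid = 84 × $507.84 = $42,658.56; interest = $42,658.56 − $38,500 = $4,158.56.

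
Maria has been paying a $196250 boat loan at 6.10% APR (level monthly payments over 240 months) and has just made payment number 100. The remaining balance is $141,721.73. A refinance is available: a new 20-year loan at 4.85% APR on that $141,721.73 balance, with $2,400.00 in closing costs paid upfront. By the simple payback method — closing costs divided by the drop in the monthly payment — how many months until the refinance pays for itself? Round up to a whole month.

5 months

Current payment = 196,250 × 6.1%/12 / (1 − (1+0.0050833)^−240) = $1,417.34.
Refinanced payment = 141,721.73 × 0.0040417 / (1 − (1+0.0040417)^−240) = $923.60.
Monthly savings = $1,417.34 − $923.60 = $493.74.
Break-even = $2,400.00 / $493.74 = 4.86 → 5 months.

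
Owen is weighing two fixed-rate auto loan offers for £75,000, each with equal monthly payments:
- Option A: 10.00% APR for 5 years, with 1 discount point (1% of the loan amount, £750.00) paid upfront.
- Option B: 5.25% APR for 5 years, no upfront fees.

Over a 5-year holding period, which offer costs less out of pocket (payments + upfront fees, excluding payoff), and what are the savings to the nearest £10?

Option A: monthly rate = 10%/12 = 0.0083333; payment = 75,000 × 0.0083333 / (1 − (1+0.0083333)^−60) = £1,593.53.
Option B: at 5.25% the monthly rate is 0.0043750, so the payment is 75,000 × 0.0043750 / (1 − 1.0043750^−60) = £1,423.95.
Over 60 months: Option A costs 60 × £1,593.53 + £750.00 = £96,361.80; Option B costs 60 × £1,423.95 = £85,437.00.
Option B is cheaper by £96,361.80 − £85,437.00 = £10,924.80.

Option B by £10,920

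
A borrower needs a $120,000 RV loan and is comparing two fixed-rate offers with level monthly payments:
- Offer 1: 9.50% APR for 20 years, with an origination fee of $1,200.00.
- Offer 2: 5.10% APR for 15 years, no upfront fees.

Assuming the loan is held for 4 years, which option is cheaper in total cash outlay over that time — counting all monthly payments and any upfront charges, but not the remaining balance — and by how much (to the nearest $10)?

Offer 1: monthly rate = 9.5%/12 = 0.0079167; payment = 120,000 × 0.0079167 / (1 − (1+0.0079167)^−240) = $1,118.56.
Offer 2: at 5.10% the monthly rate is 0.0042500, so the payment is 120,000 × 0.0042500 / (1 − 1.0042500^−180) = $955.22.
Over 48 months: Offer 1 costs 48 × $1,118.56 + $1,200.00 = $54,890.88; Offer 2 costs 48 × $955.22 = $45,850.56.
Offer 2 is cheaper by $54,890.88 − $45,850.56 = $9,040.32.

Offer 2 by $9,040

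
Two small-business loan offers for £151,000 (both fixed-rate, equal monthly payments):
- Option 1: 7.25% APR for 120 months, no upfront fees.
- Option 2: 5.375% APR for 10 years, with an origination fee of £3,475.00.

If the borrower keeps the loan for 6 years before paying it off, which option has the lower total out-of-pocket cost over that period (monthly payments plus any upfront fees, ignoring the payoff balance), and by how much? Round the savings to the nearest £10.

Option 1: at 7.25% the monthly rate is 0.0060417, so the payment is 151,000 × 0.0060417 / (1 − 1.0060417^−120) = £1,772.76.
Option 2: monthly rate = 5.375%/12 = 0.0044792; payment = 151,000 × 0.0044792 / (1 − (1+0.0044792)^−120) = £1,629.41.
Over 72 months: Option 1 costs 72 × £1,772.76 = £127,638.72; Option 2 costs 72 × £1,629.41 + £3,475.00 = £120,792.52.
Option 2 is cheaper by £127,638.72 − £120,792.52 = £6,846.20.

Option 2 by £6,850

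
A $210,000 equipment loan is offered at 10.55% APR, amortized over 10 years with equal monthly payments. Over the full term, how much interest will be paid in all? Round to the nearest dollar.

$130,742

Monthly rate = 10.55%/12 = 0.0087917; payment = 210,000 × 0.0087917 / (1 − (1+0.0087917)^−120) = $2,839.52.
Total paid = 120 × $2,839.52 = $340,742.40; interest = $340,742.40 − $210,000 = $130,742.40.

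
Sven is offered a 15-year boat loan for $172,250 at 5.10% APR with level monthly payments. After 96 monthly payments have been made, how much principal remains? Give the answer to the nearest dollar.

$96,688

With monthly rate i = 5.1%/12 = 0.0042500, the balance after k of n payments is P · [(1+i)^n − (1+i)^k] / [(1+i)^n − 1].
(1+0.0042500)^180 = 2.14551360 and (1+0.0042500)^96 = 1.50250760, so the balance is 172,250 × (2.14551360 − 1.50250760) / (2.14551360 − 1) = $96,688.32.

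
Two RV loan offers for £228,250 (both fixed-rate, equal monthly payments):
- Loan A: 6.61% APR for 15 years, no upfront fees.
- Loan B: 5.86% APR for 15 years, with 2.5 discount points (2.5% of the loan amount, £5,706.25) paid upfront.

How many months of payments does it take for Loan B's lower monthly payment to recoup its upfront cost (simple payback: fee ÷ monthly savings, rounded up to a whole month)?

62 months

Loan A: at 6.61% the monthly rate is 0.0055083, so the payment is 228,250 × 0.0055083 / (1 − 1.0055083^−180) = £2,002.13.
Loan B: at 5.86% the monthly rate is 0.0048833, so the payment is 228,250 × 0.0048833 / (1 − 1.0048833^−180) = £1,908.88.
Monthly savings = £2,002.13 − £1,908.88 = £93.25.
Break-even = £5,706.25 / £93.25 = 61.19 → 62 months.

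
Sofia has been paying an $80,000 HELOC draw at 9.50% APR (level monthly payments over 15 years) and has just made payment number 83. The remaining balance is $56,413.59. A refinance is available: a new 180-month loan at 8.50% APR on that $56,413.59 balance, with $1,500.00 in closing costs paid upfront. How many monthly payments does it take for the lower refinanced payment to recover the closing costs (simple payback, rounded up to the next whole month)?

6 months

Current payment = 80,000 × 9.5%/12 / (1 − (1+0.0079167)^−180) = $835.38.
Refinanced payment = 56,413.59 × 0.0070833 / (1 − (1+0.0070833)^−180) = $555.53.
Monthly savings = $835.38 − $555.53 = $279.85.
Break-even = $1,500.00 / $279.85 = 5.36 → 6 months.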